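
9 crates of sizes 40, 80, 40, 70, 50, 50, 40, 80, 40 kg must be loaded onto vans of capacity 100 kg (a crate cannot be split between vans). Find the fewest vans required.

6

Total = 80 + 80 + 70 + 50 + 50 + 40 + 40 + 40 + 40 = 490 kg.
Lower bound: ⌈490/100⌉ = 5 vans.
A packing using 6 vans:
  van 1: 80 = 80
  van 2: 80 = 80
  van 3: 70 = 70
  van 4: 50 + 50 = 100
  van 5: 40 + 40 = 80
  van 6: 40 + 40 = 80
No arrangement into 5 vans stays within capacity, so 6 is optimal.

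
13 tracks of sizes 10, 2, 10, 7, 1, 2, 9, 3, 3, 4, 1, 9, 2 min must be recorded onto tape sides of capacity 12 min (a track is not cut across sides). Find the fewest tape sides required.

6

Total = 10 + 10 + 9 + 9 + 7 + 4 + 3 + 3 + 2 + 2 + 2 + 1 + 1 = 63 min.
Lower bound: ⌈63/12⌉ = 6 tape sides.
A packing using 6 tape sides:
  side 1: 10 + 2 = 12
  side 2: 10 + 2 = 12
  side 3: 9 + 3 = 12
  side 4: 9 + 3 = 12
  side 5: 7 + 4 + 1 = 12
  side 6: 2 + 1 = 3
This matches the lower bound, so 6 is optimal.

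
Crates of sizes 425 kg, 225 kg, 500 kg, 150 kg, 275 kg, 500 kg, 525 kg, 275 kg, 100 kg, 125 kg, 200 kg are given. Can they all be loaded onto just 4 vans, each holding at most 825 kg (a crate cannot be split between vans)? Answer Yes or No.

Total = 3300 kg; ⌈3300/825⌉ = 4.
The bound of 4 does not rule out 4, but exhaustive search shows no assignment into 4 vans of capacity 825 kg exists — the minimum is 5.

No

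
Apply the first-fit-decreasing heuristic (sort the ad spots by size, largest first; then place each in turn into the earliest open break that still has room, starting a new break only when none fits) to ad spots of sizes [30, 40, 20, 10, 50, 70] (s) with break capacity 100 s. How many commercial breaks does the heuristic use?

Sorted descending: 70, 50, 40, 30, 20, 10.
  70 → break 1 (new)  [load 70/100]
  50 → break 2 (new)  [load 50/100]
  40 → break 2  [load 90/100]
  30 → break 1  [load 100/100]
  20 → break 3 (new)  [load 20/100]
  10 → break 2  [load 100/100]
3 commercial breaks opened.

3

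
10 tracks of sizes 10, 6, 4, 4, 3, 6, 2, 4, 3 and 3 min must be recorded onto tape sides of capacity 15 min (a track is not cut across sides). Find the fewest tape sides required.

Total = 10 + 6 + 6 + 4 + 4 + 4 + 3 + 3 + 3 + 2 = 45 min.
Lower bound: ⌈45/15⌉ = 3 tape sides.
A packing using 3 tape sides:
  side 1: 10 + 3 + 2 = 15
  side 2: 6 + 6 + 3 = 15
  side 3: 4 + 4 + 4 + 3 = 15
This matches the lower bound, so 3 is optimal.

3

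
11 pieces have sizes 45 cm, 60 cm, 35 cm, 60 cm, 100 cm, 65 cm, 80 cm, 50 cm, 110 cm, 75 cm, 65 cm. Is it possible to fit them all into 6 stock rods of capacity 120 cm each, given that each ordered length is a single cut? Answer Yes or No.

No

Total = 745 cm; ⌈745/120⌉ = 7.
At least 7 stock rods are required, but only 6 are allowed.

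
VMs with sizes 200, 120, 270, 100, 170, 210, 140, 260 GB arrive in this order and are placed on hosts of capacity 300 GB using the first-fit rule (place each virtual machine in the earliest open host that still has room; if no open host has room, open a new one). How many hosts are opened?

  200 → host 1 (new)  [load 200/300]
  120 → host 2 (new)  [load 120/300]
  270 → host 3 (new)  [load 270/300]
  100 → host 1  [load 300/300]
  170 → host 2  [load 290/300]
  210 → host 4 (new)  [load 210/300]
  140 → host 5 (new)  [load 140/300]
  260 → host 6 (new)  [load 260/300]
6 hosts opened.

6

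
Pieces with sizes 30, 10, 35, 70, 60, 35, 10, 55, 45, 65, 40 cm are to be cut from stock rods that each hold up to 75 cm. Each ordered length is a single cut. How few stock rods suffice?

7

Total = 70 + 65 + 60 + 55 + 45 + 40 + 35 + 35 + 30 + 10 + 10 = 455 cm.
Lower bound: ⌈455/75⌉ = 7 stock rods.
A packing using 7 stock rods:
  stock rod 1: 70 = 70
  stock rod 2: 65 + 10 = 75
  stock rod 3: 60 + 10 = 70
  stock rod 4: 55 = 55
  stock rod 5: 45 + 30 = 75
  stock rod 6: 40 + 35 = 75
  stock rod 7: 35 = 35
This matches the lower bound, so 7 is optimal.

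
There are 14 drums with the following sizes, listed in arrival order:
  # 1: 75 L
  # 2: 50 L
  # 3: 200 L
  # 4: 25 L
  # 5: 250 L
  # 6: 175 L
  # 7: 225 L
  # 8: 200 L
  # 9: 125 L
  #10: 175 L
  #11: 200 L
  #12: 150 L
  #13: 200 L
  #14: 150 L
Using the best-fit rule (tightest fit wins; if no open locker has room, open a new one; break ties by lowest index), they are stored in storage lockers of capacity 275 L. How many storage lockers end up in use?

  75 → locker 1 (new)  [load 75/275]
  50 → locker 1  [load 125/275]
  200 → locker 2 (new)  [load 200/275]
  25 → locker 2  [load 225/275]
  250 → locker 3 (new)  [load 250/275]
  175 → locker 4 (new)  [load 175/275]
  225 → locker 5 (new)  [load 225/275]
  200 → locker 6 (new)  [load 200/275]
  125 → locker 1  [load 250/275]
  175 → locker 7 (new)  [load 175/275]
  200 → locker 8 (new)  [load 200/275]
  150 → locker 9 (new)  [load 150/275]
  200 → locker 10 (new)  [load 200/275]
  150 → locker 11 (new)  [load 150/275]
11 storage lockers opened.

11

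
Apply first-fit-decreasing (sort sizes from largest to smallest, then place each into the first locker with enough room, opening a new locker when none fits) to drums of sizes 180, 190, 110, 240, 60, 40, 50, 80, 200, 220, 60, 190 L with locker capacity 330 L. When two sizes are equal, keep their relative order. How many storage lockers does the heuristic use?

Sorted descending: 240, 220, 200, 190, 190, 180, 110, 80, 60, 60, 50, 40.
  240 → locker 1 (new)  [load 240/330]
  220 → locker 2 (new)  [load 220/330]
  200 → locker 3 (new)  [load 200/330]
  190 → locker 4 (new)  [load 190/330]
  190 → locker 5 (new)  [load 190/330]
  180 → locker 6 (new)  [load 180/330]
  110 → locker 2  [load 330/330]
  80 → locker 1  [load 320/330]
  60 → locker 3  [load 260/330]
  60 → locker 3  [load 320/330]
  50 → locker 4  [load 240/330]
  40 → locker 4  [load 280/330]
6 storage lockers opened.

6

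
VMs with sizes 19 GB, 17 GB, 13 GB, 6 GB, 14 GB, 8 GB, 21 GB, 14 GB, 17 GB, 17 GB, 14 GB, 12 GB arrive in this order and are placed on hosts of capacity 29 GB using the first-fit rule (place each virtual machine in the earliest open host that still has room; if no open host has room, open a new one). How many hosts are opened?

7

  19 → host 1 (new)  [load 19/29]
  17 → host 2 (new)  [load 17/29]
  13 → host 3 (new)  [load 13/29]
  6 → host 1  [load 25/29]
  14 → host 3  [load 27/29]
  8 → host 2  [load 25/29]
  21 → host 4 (new)  [load 21/29]
  14 → host 5 (new)  [load 14/29]
  17 → host 6 (new)  [load 17/29]
  17 → host 7 (new)  [load 17/29]
  14 → host 5  [load 28/29]
  12 → host 6  [load 29/29]
7 hosts opened.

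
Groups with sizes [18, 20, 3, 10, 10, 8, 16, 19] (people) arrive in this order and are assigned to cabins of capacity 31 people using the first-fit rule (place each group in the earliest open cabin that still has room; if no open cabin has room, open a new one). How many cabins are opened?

4

  18 → cabin 1 (new)  [load 18/31]
  20 → cabin 2 (new)  [load 20/31]
  3 → cabin 1  [load 21/31]
  10 → cabin 1  [load 31/31]
  10 → cabin 2  [load 30/31]
  8 → cabin 3 (new)  [load 8/31]
  16 → cabin 3  [load 24/31]
  19 → cabin 4 (new)  [load 19/31]
4 cabins opened.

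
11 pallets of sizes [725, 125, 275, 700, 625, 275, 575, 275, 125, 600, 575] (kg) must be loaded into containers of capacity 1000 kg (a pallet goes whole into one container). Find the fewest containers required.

Total = 725 + 700 + 625 + 600 + 575 + 575 + 275 + 275 + 275 + 125 + 125 = 4875 kg.
Lower bound: ⌈4875/1000⌉ = 5 containers.
Also, 6 pallets each exceed 500 kg, and no two of those can share a container, so at least 6 containers are needed.
A packing using 6 containers:
  container 1: 725 + 275 = 1000
  container 2: 700 + 275 = 975
  container 3: 625 + 275 = 900
  container 4: 600 + 125 + 125 = 850
  container 5: 575 = 575
  container 6: 575 = 575
This matches the lower bound, so 6 is optimal.

6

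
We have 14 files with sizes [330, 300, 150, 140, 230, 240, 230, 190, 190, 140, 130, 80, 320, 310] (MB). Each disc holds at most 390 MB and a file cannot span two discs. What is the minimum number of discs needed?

Total = 330 + 320 + 310 + 300 + 240 + 230 + 230 + 190 + 190 + 150 + 140 + 140 + 130 + 80 = 2980 MB.
Lower bound: ⌈2980/390⌉ = 8 discs.
A packing using 9 discs:
  disc 1: 330 = 330
  disc 2: 320 = 320
  disc 3: 310 + 80 = 390
  disc 4: 300 = 300
  disc 5: 240 + 150 = 390
  disc 6: 230 + 140 = 370
  disc 7: 230 + 140 = 370
  disc 8: 190 + 190 = 380
  disc 9: 130 = 130
No arrangement into 8 discs stays within capacity, so 9 is optimal.

9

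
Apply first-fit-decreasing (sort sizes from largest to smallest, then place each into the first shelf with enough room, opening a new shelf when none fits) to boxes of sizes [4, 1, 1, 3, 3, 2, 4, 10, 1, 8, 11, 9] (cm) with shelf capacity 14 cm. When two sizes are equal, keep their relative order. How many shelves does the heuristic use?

Sorted descending: 11, 10, 9, 8, 4, 4, 3, 3, 2, 1, 1, 1.
  11 → shelf 1 (new)  [load 11/14]
  10 → shelf 2 (new)  [load 10/14]
  9 → shelf 3 (new)  [load 9/14]
  8 → shelf 4 (new)  [load 8/14]
  4 → shelf 2  [load 14/14]
  4 → shelf 3  [load 13/14]
  3 → shelf 1  [load 14/14]
  3 → shelf 4  [load 11/14]
  2 → shelf 4  [load 13/14]
  1 → shelf 3  [load 14/14]
  1 → shelf 4  [load 14/14]
  1 → shelf 5 (new)  [load 1/14]
5 shelves opened.

5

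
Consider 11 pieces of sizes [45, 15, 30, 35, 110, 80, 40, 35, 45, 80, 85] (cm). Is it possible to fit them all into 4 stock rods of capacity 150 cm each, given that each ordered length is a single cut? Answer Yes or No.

Total = 600 cm; ⌈600/150⌉ = 4.
The bound of 4 does not rule out 4, but exhaustive search shows no assignment into 4 stock rods of capacity 150 cm exists — the minimum is 5.

No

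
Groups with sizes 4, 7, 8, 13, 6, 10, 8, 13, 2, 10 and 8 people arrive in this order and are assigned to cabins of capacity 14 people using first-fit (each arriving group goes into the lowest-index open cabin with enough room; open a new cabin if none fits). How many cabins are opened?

8

  4 → cabin 1 (new)  [load 4/14]
  7 → cabin 1  [load 11/14]
  8 → cabin 2 (new)  [load 8/14]
  13 → cabin 3 (new)  [load 13/14]
  6 → cabin 2  [load 14/14]
  10 → cabin 4 (new)  [load 10/14]
  8 → cabin 5 (new)  [load 8/14]
  13 → cabin 6 (new)  [load 13/14]
  2 → cabin 1  [load 13/14]
  10 → cabin 7 (new)  [load 10/14]
  8 → cabin 8 (new)  [load 8/14]
8 cabins opened.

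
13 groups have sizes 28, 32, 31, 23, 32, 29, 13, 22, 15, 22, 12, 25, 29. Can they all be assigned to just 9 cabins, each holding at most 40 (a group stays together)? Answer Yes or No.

Total = 313; ⌈313/40⌉ = 8.
10 groups each exceed half the capacity and cannot share a cabin, forcing at least 10 cabins.
At least 10 cabins are required, but only 9 are allowed.

No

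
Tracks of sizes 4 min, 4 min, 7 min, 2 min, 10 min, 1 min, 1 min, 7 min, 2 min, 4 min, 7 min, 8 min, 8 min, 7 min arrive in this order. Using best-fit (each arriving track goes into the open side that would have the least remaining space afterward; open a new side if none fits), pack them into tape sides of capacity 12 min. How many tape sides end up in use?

  4 → side 1 (new)  [load 4/12]
  4 → side 1  [load 8/12]
  7 → side 2 (new)  [load 7/12]
  2 → side 1  [load 10/12]
  10 → side 3 (new)  [load 10/12]
  1 → side 1  [load 11/12]
  1 → side 1  [load 12/12]
  7 → side 4 (new)  [load 7/12]
  2 → side 3  [load 12/12]
  4 → side 2  [load 11/12]
  7 → side 5 (new)  [load 7/12]
  8 → side 6 (new)  [load 8/12]
  8 → side 7 (new)  [load 8/12]
  7 → side 8 (new)  [load 7/12]
8 tape sides opened.

8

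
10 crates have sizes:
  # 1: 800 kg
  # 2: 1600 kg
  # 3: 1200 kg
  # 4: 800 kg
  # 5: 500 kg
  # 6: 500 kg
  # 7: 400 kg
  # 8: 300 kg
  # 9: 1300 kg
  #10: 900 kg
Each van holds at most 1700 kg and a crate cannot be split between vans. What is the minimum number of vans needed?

5

Total = 1600 + 1300 + 1200 + 900 + 800 + 800 + 500 + 500 + 400 + 300 = 8300 kg.
Lower bound: ⌈8300/1700⌉ = 5 vans.
A packing using 5 vans:
  van 1: 1600 = 1600
  van 2: 1300 + 400 = 1700
  van 3: 1200 + 500 = 1700
  van 4: 900 + 800 = 1700
  van 5: 800 + 500 + 300 = 1600
This matches the lower bound, so 5 is optimal.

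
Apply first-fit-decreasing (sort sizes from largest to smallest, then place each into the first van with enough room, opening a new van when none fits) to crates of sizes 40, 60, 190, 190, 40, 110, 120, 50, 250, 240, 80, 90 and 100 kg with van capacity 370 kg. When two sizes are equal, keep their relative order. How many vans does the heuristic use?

5

Sorted descending: 250, 240, 190, 190, 120, 110, 100, 90, 80, 60, 50, 40, 40.
  250 → van 1 (new)  [load 250/370]
  240 → van 2 (new)  [load 240/370]
  190 → van 3 (new)  [load 190/370]
  190 → van 4 (new)  [load 190/370]
  120 → van 1  [load 370/370]
  110 → van 2  [load 350/370]
  100 → van 3  [load 290/370]
  90 → van 4  [load 280/370]
  80 → van 3  [load 370/370]
  60 → van 4  [load 340/370]
  50 → van 5 (new)  [load 50/370]
  40 → van 5  [load 90/370]
  40 → van 5  [load 130/370]
5 vans opened.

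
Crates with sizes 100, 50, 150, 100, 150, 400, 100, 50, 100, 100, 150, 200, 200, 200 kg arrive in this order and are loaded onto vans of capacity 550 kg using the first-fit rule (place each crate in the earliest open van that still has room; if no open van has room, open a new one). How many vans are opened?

  100 → van 1 (new)  [load 100/550]
  50 → van 1  [load 150/550]
  150 → van 1  [load 300/550]
  100 → van 1  [load 400/550]
  150 → van 1  [load 550/550]
  400 → van 2 (new)  [load 400/550]
  100 → van 2  [load 500/550]
  50 → van 2  [load 550/550]
  100 → van 3 (new)  [load 100/550]
  100 → van 3  [load 200/550]
  150 → van 3  [load 350/550]
  200 → van 3  [load 550/550]
  200 → van 4 (new)  [load 200/550]
  200 → van 4  [load 400/550]
4 vans opened.

4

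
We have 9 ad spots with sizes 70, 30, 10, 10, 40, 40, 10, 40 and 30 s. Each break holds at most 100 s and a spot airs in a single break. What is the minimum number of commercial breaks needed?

3

Total = 70 + 40 + 40 + 40 + 30 + 30 + 10 + 10 + 10 = 280 s.
Lower bound: ⌈280/100⌉ = 3 commercial breaks.
A packing using 3 commercial breaks:
  break 1: 70 + 30 = 100
  break 2: 40 + 40 + 10 + 10 = 100
  break 3: 40 + 30 + 10 = 80
This matches the lower bound, so 3 is optimal.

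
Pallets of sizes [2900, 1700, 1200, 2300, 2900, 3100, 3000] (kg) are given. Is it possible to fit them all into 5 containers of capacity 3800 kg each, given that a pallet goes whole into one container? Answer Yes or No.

No

Total = 17100 kg; ⌈17100/3800⌉ = 5.
The bound of 5 does not rule out 5, but exhaustive search shows no assignment into 5 containers of capacity 3800 kg exists — the minimum is 6.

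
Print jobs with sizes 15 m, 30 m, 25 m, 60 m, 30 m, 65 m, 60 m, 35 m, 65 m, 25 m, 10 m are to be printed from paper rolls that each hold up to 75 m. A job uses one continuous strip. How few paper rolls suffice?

Total = 65 + 65 + 60 + 60 + 35 + 30 + 30 + 25 + 25 + 15 + 10 = 420 m.
Lower bound: ⌈420/75⌉ = 6 paper rolls.
A packing using 7 paper rolls:
  roll 1: 65 + 10 = 75
  roll 2: 65 = 65
  roll 3: 60 + 15 = 75
  roll 4: 60 = 60
  roll 5: 35 + 30 = 65
  roll 6: 30 + 25 = 55
  roll 7: 25 = 25
No arrangement into 6 paper rolls stays within capacity, so 7 is optimal.

7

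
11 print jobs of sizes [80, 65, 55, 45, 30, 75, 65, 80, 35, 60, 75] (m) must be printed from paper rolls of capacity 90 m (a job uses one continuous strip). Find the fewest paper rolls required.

Total = 80 + 80 + 75 + 75 + 65 + 65 + 60 + 55 + 45 + 35 + 30 = 665 m.
Lower bound: ⌈665/90⌉ = 8 paper rolls.
A packing using 9 paper rolls:
  roll 1: 80 = 80
  roll 2: 80 = 80
  roll 3: 75 = 75
  roll 4: 75 = 75
  roll 5: 65 = 65
  roll 6: 65 = 65
  roll 7: 60 + 30 = 90
  roll 8: 55 + 35 = 90
  roll 9: 45 = 45
No arrangement into 8 paper rolls stays within capacity, so 9 is optimal.

9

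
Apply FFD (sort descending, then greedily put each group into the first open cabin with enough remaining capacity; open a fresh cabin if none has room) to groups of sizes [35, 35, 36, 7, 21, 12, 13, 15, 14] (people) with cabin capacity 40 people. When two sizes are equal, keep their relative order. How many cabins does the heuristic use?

Sorted descending: 36, 35, 35, 21, 15, 14, 13, 12, 7.
  36 → cabin 1 (new)  [load 36/40]
  35 → cabin 2 (new)  [load 35/40]
  35 → cabin 3 (new)  [load 35/40]
  21 → cabin 4 (new)  [load 21/40]
  15 → cabin 4  [load 36/40]
  14 → cabin 5 (new)  [load 14/40]
  13 → cabin 5  [load 27/40]
  12 → cabin 5  [load 39/40]
  7 → cabin 6 (new)  [load 7/40]
6 cabins opened.

6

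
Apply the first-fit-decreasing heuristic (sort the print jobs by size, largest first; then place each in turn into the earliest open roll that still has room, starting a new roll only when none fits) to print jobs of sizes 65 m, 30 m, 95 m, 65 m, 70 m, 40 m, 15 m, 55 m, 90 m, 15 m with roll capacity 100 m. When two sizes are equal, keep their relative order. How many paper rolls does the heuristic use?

Sorted descending: 95, 90, 70, 65, 65, 55, 40, 30, 15, 15.
  95 → roll 1 (new)  [load 95/100]
  90 → roll 2 (new)  [load 90/100]
  70 → roll 3 (new)  [load 70/100]
  65 → roll 4 (new)  [load 65/100]
  65 → roll 5 (new)  [load 65/100]
  55 → roll 6 (new)  [load 55/100]
  40 → roll 6  [load 95/100]
  30 → roll 3  [load 100/100]
  15 → roll 4  [load 80/100]
  15 → roll 4  [load 95/100]
6 paper rolls opened.

6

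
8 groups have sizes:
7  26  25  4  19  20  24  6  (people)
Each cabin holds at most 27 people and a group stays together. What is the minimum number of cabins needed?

Total = 26 + 25 + 24 + 20 + 19 + 7 + 6 + 4 = 131 people.
Lower bound: ⌈131/27⌉ = 5 cabins.
A packing using 6 cabins:
  cabin 1: 26 = 26
  cabin 2: 25 = 25
  cabin 3: 24 = 24
  cabin 4: 20 + 7 = 27
  cabin 5: 19 + 6 = 25
  cabin 6: 4 = 4
No arrangement into 5 cabins stays within capacity, so 6 is optimal.

6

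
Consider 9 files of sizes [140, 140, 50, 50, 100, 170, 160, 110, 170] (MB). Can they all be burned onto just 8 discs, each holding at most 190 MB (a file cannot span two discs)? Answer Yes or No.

Yes

A valid assignment using 7 discs:
  disc 1: 170 = 170
  disc 2: 170 = 170
  disc 3: 160 = 160
  disc 4: 140 + 50 = 190
  disc 5: 140 + 50 = 190
  disc 6: 110 = 110
  disc 7: 100 = 100
That uses only 7 ≤ 8, so 8 discs are enough.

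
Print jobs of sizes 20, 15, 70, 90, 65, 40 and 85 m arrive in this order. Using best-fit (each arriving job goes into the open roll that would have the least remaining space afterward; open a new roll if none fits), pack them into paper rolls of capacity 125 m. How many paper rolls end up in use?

  20 → roll 1 (new)  [load 20/125]
  15 → roll 1  [load 35/125]
  70 → roll 1  [load 105/125]
  90 → roll 2 (new)  [load 90/125]
  65 → roll 3 (new)  [load 65/125]
  40 → roll 3  [load 105/125]
  85 → roll 4 (new)  [load 85/125]
4 paper rolls opened.

4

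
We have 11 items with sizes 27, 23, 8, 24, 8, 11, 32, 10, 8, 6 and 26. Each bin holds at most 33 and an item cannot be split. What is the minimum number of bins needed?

Total = 32 + 27 + 26 + 24 + 23 + 11 + 10 + 8 + 8 + 8 + 6 = 183.
Lower bound: ⌈183/33⌉ = 6 bins.
A packing using 6 bins:
  bin 1: 32 = 32
  bin 2: 27 + 6 = 33
  bin 3: 26 = 26
  bin 4: 24 + 8 = 32
  bin 5: 23 + 10 = 33
  bin 6: 11 + 8 + 8 = 27
This matches the lower bound, so 6 is optimal.

6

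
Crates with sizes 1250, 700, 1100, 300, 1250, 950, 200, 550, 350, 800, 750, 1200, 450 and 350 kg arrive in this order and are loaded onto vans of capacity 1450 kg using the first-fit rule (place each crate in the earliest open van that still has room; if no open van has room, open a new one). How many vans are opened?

8

  1250 → van 1 (new)  [load 1250/1450]
  700 → van 2 (new)  [load 700/1450]
  1100 → van 3 (new)  [load 1100/1450]
  300 → van 2  [load 1000/1450]
  1250 → van 4 (new)  [load 1250/1450]
  950 → van 5 (new)  [load 950/1450]
  200 → van 1  [load 1450/1450]
  550 → van 6 (new)  [load 550/1450]
  350 → van 2  [load 1350/1450]
  800 → van 6  [load 1350/1450]
  750 → van 7 (new)  [load 750/1450]
  1200 → van 8 (new)  [load 1200/1450]
  450 → van 5  [load 1400/1450]
  350 → van 3  [load 1450/1450]
8 vans opened.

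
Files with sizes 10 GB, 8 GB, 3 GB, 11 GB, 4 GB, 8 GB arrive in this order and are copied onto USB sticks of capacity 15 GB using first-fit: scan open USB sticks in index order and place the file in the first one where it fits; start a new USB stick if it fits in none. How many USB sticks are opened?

4

  10 → USB stick 1 (new)  [load 10/15]
  8 → USB stick 2 (new)  [load 8/15]
  3 → USB stick 1  [load 13/15]
  11 → USB stick 3 (new)  [load 11/15]
  4 → USB stick 2  [load 12/15]
  8 → USB stick 4 (new)  [load 8/15]
4 USB sticks opened.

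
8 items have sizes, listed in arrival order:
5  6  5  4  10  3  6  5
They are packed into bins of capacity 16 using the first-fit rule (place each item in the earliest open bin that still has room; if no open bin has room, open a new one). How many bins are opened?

  5 → bin 1 (new)  [load 5/16]
  6 → bin 1  [load 11/16]
  5 → bin 1  [load 16/16]
  4 → bin 2 (new)  [load 4/16]
  10 → bin 2  [load 14/16]
  3 → bin 3 (new)  [load 3/16]
  6 → bin 3  [load 9/16]
  5 → bin 3  [load 14/16]
3 bins opened.

3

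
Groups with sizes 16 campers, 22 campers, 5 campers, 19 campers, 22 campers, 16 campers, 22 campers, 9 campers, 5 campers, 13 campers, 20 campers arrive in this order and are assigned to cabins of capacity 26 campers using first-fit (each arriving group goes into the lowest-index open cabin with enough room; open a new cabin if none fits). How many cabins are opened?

  16 → cabin 1 (new)  [load 16/26]
  22 → cabin 2 (new)  [load 22/26]
  5 → cabin 1  [load 21/26]
  19 → cabin 3 (new)  [load 19/26]
  22 → cabin 4 (new)  [load 22/26]
  16 → cabin 5 (new)  [load 16/26]
  22 → cabin 6 (new)  [load 22/26]
  9 → cabin 5  [load 25/26]
  5 → cabin 1  [load 26/26]
  13 → cabin 7 (new)  [load 13/26]
  20 → cabin 8 (new)  [load 20/26]
8 cabins opened.

8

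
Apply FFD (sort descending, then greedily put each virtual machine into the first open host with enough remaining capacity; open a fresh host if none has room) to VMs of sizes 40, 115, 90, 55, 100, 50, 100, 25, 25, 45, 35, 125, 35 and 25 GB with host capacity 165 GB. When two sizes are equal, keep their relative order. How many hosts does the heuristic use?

Sorted descending: 125, 115, 100, 100, 90, 55, 50, 45, 40, 35, 35, 25, 25, 25.
  125 → host 1 (new)  [load 125/165]
  115 → host 2 (new)  [load 115/165]
  100 → host 3 (new)  [load 100/165]
  100 → host 4 (new)  [load 100/165]
  90 → host 5 (new)  [load 90/165]
  55 → host 3  [load 155/165]
  50 → host 2  [load 165/165]
  45 → host 4  [load 145/165]
  40 → host 1  [load 165/165]
  35 → host 5  [load 125/165]
  35 → host 5  [load 160/165]
  25 → host 6 (new)  [load 25/165]
  25 → host 6  [load 50/165]
  25 → host 6  [load 75/165]
6 hosts opened.

6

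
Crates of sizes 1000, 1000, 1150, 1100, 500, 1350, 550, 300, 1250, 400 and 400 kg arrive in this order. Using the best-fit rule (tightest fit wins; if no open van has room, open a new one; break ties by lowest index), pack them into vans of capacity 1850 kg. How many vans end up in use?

6

  1000 → van 1 (new)  [load 1000/1850]
  1000 → van 2 (new)  [load 1000/1850]
  1150 → van 3 (new)  [load 1150/1850]
  1100 → van 4 (new)  [load 1100/1850]
  500 → van 3  [load 1650/1850]
  1350 → van 5 (new)  [load 1350/1850]
  550 → van 4  [load 1650/1850]
  300 → van 5  [load 1650/1850]
  1250 → van 6 (new)  [load 1250/1850]
  400 → van 6  [load 1650/1850]
  400 → van 1  [load 1400/1850]
6 vans opened.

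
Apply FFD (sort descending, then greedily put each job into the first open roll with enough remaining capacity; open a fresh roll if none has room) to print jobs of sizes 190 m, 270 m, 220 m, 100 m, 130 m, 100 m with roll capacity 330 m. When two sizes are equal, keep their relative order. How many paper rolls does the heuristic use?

4

Sorted descending: 270, 220, 190, 130, 100, 100.
  270 → roll 1 (new)  [load 270/330]
  220 → roll 2 (new)  [load 220/330]
  190 → roll 3 (new)  [load 190/330]
  130 → roll 3  [load 320/330]
  100 → roll 2  [load 320/330]
  100 → roll 4 (new)  [load 100/330]
4 paper rolls opened.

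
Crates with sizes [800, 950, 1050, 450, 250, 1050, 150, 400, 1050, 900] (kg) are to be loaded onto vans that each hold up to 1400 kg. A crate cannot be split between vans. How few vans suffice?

6

Total = 1050 + 1050 + 1050 + 950 + 900 + 800 + 450 + 400 + 250 + 150 = 7050 kg.
Lower bound: ⌈7050/1400⌉ = 6 vans.
A packing using 6 vans:
  van 1: 1050 + 250 = 1300
  van 2: 1050 + 150 = 1200
  van 3: 1050 = 1050
  van 4: 950 + 450 = 1400
  van 5: 900 + 400 = 1300
  van 6: 800 = 800
This matches the lower bound, so 6 is optimal.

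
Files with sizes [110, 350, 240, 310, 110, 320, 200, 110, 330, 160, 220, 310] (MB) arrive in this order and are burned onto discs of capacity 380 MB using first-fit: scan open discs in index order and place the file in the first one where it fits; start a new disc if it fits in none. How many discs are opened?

  110 → disc 1 (new)  [load 110/380]
  350 → disc 2 (new)  [load 350/380]
  240 → disc 1  [load 350/380]
  310 → disc 3 (new)  [load 310/380]
  110 → disc 4 (new)  [load 110/380]
  320 → disc 5 (new)  [load 320/380]
  200 → disc 4  [load 310/380]
  110 → disc 6 (new)  [load 110/380]
  330 → disc 7 (new)  [load 330/380]
  160 → disc 6  [load 270/380]
  220 → disc 8 (new)  [load 220/380]
  310 → disc 9 (new)  [load 310/380]
9 discs opened.

9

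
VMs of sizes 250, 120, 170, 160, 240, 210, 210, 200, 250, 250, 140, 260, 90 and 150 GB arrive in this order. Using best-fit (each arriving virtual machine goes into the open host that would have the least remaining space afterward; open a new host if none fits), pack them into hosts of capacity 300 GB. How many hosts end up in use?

  250 → host 1 (new)  [load 250/300]
  120 → host 2 (new)  [load 120/300]
  170 → host 2  [load 290/300]
  160 → host 3 (new)  [load 160/300]
  240 → host 4 (new)  [load 240/300]
  210 → host 5 (new)  [load 210/300]
  210 → host 6 (new)  [load 210/300]
  200 → host 7 (new)  [load 200/300]
  250 → host 8 (new)  [load 250/300]
  250 → host 9 (new)  [load 250/300]
  140 → host 3  [load 300/300]
  260 → host 10 (new)  [load 260/300]
  90 → host 5  [load 300/300]
  150 → host 11 (new)  [load 150/300]
11 hosts opened.

11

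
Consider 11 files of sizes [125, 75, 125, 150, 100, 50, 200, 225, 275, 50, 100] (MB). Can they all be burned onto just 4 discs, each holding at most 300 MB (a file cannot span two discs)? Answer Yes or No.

No

Total = 1475 MB; ⌈1475/300⌉ = 5.
At least 5 discs are required, but only 4 are allowed.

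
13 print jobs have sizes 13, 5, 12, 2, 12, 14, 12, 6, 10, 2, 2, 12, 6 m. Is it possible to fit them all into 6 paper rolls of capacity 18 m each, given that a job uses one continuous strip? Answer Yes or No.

Total = 108 m; ⌈108/18⌉ = 6.
7 print jobs each exceed half the capacity and cannot share a roll, forcing at least 7 paper rolls.
At least 7 paper rolls are required, but only 6 are allowed.

No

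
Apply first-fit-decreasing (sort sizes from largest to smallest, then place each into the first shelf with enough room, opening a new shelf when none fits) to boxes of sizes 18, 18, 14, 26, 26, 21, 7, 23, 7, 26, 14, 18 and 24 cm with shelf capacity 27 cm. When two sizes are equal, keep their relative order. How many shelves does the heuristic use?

11

Sorted descending: 26, 26, 26, 24, 23, 21, 18, 18, 18, 14, 14, 7, 7.
  26 → shelf 1 (new)  [load 26/27]
  26 → shelf 2 (new)  [load 26/27]
  26 → shelf 3 (new)  [load 26/27]
  24 → shelf 4 (new)  [load 24/27]
  23 → shelf 5 (new)  [load 23/27]
  21 → shelf 6 (new)  [load 21/27]
  18 → shelf 7 (new)  [load 18/27]
  18 → shelf 8 (new)  [load 18/27]
  18 → shelf 9 (new)  [load 18/27]
  14 → shelf 10 (new)  [load 14/27]
  14 → shelf 11 (new)  [load 14/27]
  7 → shelf 7  [load 25/27]
  7 → shelf 8  [load 25/27]
11 shelves opened.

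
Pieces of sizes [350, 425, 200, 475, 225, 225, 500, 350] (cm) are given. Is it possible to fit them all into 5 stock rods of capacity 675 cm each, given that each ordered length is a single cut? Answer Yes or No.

A valid assignment using 5 stock rods:
  stock rod 1: 500 = 500
  stock rod 2: 475 + 200 = 675
  stock rod 3: 425 + 225 = 650
  stock rod 4: 350 + 225 = 575
  stock rod 5: 350 = 350
Every load is within 675 cm, so 5 stock rods suffice.

Yes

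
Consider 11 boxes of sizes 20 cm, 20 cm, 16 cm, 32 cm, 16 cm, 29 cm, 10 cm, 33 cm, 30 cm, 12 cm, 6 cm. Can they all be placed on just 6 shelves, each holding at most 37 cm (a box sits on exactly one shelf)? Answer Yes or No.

Total = 224 cm; ⌈224/37⌉ = 7.
At least 7 shelves are required, but only 6 are allowed.

No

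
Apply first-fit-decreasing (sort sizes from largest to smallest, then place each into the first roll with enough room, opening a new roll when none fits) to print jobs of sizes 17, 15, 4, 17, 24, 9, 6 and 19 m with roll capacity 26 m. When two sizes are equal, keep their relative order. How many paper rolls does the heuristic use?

Sorted descending: 24, 19, 17, 17, 15, 9, 6, 4.
  24 → roll 1 (new)  [load 24/26]
  19 → roll 2 (new)  [load 19/26]
  17 → roll 3 (new)  [load 17/26]
  17 → roll 4 (new)  [load 17/26]
  15 → roll 5 (new)  [load 15/26]
  9 → roll 3  [load 26/26]
  6 → roll 2  [load 25/26]
  4 → roll 4  [load 21/26]
5 paper rolls opened.

5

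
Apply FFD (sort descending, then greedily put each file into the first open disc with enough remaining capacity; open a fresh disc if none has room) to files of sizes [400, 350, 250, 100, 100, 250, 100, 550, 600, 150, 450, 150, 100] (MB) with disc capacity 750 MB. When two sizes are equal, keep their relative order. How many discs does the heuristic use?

Sorted descending: 600, 550, 450, 400, 350, 250, 250, 150, 150, 100, 100, 100, 100.
  600 → disc 1 (new)  [load 600/750]
  550 → disc 2 (new)  [load 550/750]
  450 → disc 3 (new)  [load 450/750]
  400 → disc 4 (new)  [load 400/750]
  350 → disc 4  [load 750/750]
  250 → disc 3  [load 700/750]
  250 → disc 5 (new)  [load 250/750]
  150 → disc 1  [load 750/750]
  150 → disc 2  [load 700/750]
  100 → disc 5  [load 350/750]
  100 → disc 5  [load 450/750]
  100 → disc 5  [load 550/750]
  100 → disc 5  [load 650/750]
5 discs opened.

5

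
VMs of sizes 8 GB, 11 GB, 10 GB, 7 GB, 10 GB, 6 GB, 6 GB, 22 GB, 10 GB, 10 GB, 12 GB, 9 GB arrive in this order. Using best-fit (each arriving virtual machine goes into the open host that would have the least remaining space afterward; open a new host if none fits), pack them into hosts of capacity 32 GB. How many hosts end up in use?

  8 → host 1 (new)  [load 8/32]
  11 → host 1  [load 19/32]
  10 → host 1  [load 29/32]
  7 → host 2 (new)  [load 7/32]
  10 → host 2  [load 17/32]
  6 → host 2  [load 23/32]
  6 → host 2  [load 29/32]
  22 → host 3 (new)  [load 22/32]
  10 → host 3  [load 32/32]
  10 → host 4 (new)  [load 10/32]
  12 → host 4  [load 22/32]
  9 → host 4  [load 31/32]
4 hosts opened.

4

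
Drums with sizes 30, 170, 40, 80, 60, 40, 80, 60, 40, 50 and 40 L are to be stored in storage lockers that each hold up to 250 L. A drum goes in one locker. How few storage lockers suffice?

Total = 170 + 80 + 80 + 60 + 60 + 50 + 40 + 40 + 40 + 40 + 30 = 690 L.
Lower bound: ⌈690/250⌉ = 3 storage lockers.
A packing using 3 storage lockers:
  locker 1: 170 + 80 = 250
  locker 2: 80 + 60 + 60 + 50 = 250
  locker 3: 40 + 40 + 40 + 40 + 30 = 190
This matches the lower bound, so 3 is optimal.

3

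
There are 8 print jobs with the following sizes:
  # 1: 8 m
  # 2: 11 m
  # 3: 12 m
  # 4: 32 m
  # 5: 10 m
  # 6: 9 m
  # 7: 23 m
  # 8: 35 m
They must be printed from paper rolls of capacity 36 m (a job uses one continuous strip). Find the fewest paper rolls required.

5

Total = 35 + 32 + 23 + 12 + 11 + 10 + 9 + 8 = 140 m.
Lower bound: ⌈140/36⌉ = 4 paper rolls.
A packing using 5 paper rolls:
  roll 1: 35 = 35
  roll 2: 32 = 32
  roll 3: 23 + 12 = 35
  roll 4: 11 + 10 + 9 = 30
  roll 5: 8 = 8
No arrangement into 4 paper rolls stays within capacity, so 5 is optimal.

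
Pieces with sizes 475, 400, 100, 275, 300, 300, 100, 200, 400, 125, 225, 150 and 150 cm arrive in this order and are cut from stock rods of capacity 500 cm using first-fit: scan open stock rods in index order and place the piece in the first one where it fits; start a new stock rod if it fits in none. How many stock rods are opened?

  475 → stock rod 1 (new)  [load 475/500]
  400 → stock rod 2 (new)  [load 400/500]
  100 → stock rod 2  [load 500/500]
  275 → stock rod 3 (new)  [load 275/500]
  300 → stock rod 4 (new)  [load 300/500]
  300 → stock rod 5 (new)  [load 300/500]
  100 → stock rod 3  [load 375/500]
  200 → stock rod 4  [load 500/500]
  400 → stock rod 6 (new)  [load 400/500]
  125 → stock rod 3  [load 500/500]
  225 → stock rod 7 (new)  [load 225/500]
  150 → stock rod 5  [load 450/500]
  150 → stock rod 7  [load 375/500]
7 stock rods opened.

7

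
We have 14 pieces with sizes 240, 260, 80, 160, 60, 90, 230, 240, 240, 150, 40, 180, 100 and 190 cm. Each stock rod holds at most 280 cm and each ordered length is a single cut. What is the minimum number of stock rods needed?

9

Total = 260 + 240 + 240 + 240 + 230 + 190 + 180 + 160 + 150 + 100 + 90 + 80 + 60 + 40 = 2260 cm.
Lower bound: ⌈2260/280⌉ = 9 stock rods.
A packing using 9 stock rods:
  stock rod 1: 260 = 260
  stock rod 2: 240 + 40 = 280
  stock rod 3: 240 = 240
  stock rod 4: 240 = 240
  stock rod 5: 230 = 230
  stock rod 6: 190 + 90 = 280
  stock rod 7: 180 + 100 = 280
  stock rod 8: 160 + 80 = 240
  stock rod 9: 150 + 60 = 210
This matches the lower bound, so 9 is optimal.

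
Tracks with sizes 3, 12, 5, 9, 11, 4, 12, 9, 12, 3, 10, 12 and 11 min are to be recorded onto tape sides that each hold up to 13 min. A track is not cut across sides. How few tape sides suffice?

Total = 12 + 12 + 12 + 12 + 11 + 11 + 10 + 9 + 9 + 5 + 4 + 3 + 3 = 113 min.
Lower bound: ⌈113/13⌉ = 9 tape sides.
A packing using 10 tape sides:
  side 1: 12 = 12
  side 2: 12 = 12
  side 3: 12 = 12
  side 4: 12 = 12
  side 5: 11 = 11
  side 6: 11 = 11
  side 7: 10 + 3 = 13
  side 8: 9 + 4 = 13
  side 9: 9 + 3 = 12
  side 10: 5 = 5
No arrangement into 9 tape sides stays within capacity, so 10 is optimal.

10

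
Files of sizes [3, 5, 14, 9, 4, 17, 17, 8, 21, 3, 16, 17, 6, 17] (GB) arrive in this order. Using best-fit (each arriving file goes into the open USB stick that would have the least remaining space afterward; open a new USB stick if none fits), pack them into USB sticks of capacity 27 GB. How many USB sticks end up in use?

  3 → USB stick 1 (new)  [load 3/27]
  5 → USB stick 1  [load 8/27]
  14 → USB stick 1  [load 22/27]
  9 → USB stick 2 (new)  [load 9/27]
  4 → USB stick 1  [load 26/27]
  17 → USB stick 2  [load 26/27]
  17 → USB stick 3 (new)  [load 17/27]
  8 → USB stick 3  [load 25/27]
  21 → USB stick 4 (new)  [load 21/27]
  3 → USB stick 4  [load 24/27]
  16 → USB stick 5 (new)  [load 16/27]
  17 → USB stick 6 (new)  [load 17/27]
  6 → USB stick 6  [load 23/27]
  17 → USB stick 7 (new)  [load 17/27]
7 USB sticks opened.

7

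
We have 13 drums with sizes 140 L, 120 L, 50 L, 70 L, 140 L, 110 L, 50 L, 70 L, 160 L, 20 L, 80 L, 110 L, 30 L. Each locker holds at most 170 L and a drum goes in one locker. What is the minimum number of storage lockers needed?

8

Total = 160 + 140 + 140 + 120 + 110 + 110 + 80 + 70 + 70 + 50 + 50 + 30 + 20 = 1150 L.
Lower bound: ⌈1150/170⌉ = 7 storage lockers.
A packing using 8 storage lockers:
  locker 1: 160 = 160
  locker 2: 140 + 30 = 170
  locker 3: 140 + 20 = 160
  locker 4: 120 + 50 = 170
  locker 5: 110 + 50 = 160
  locker 6: 110 = 110
  locker 7: 80 + 70 = 150
  locker 8: 70 = 70
No arrangement into 7 storage lockers stays within capacity, so 8 is optimal.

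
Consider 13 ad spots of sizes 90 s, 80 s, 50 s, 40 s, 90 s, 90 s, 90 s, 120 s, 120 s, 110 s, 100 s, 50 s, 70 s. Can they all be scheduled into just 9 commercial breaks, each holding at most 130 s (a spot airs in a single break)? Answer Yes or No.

No

Total = 1100 s; ⌈1100/130⌉ = 9.
10 ad spots each exceed half the capacity and cannot share a break, forcing at least 10 commercial breaks.
At least 10 commercial breaks are required, but only 9 are allowed.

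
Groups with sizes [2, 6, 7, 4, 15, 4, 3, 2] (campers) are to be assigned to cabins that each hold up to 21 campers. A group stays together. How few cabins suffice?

3

Total = 15 + 7 + 6 + 4 + 4 + 3 + 2 + 2 = 43 campers.
Lower bound: ⌈43/21⌉ = 3 cabins.
A packing using 3 cabins:
  cabin 1: 15 + 6 = 21
  cabin 2: 7 + 4 + 4 + 3 + 2 = 20
  cabin 3: 2 = 2
This matches the lower bound, so 3 is optimal.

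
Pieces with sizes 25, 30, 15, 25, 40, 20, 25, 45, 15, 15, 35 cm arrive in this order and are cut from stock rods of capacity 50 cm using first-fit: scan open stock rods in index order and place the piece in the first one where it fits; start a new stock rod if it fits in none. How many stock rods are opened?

  25 → stock rod 1 (new)  [load 25/50]
  30 → stock rod 2 (new)  [load 30/50]
  15 → stock rod 1  [load 40/50]
  25 → stock rod 3 (new)  [load 25/50]
  40 → stock rod 4 (new)  [load 40/50]
  20 → stock rod 2  [load 50/50]
  25 → stock rod 3  [load 50/50]
  45 → stock rod 5 (new)  [load 45/50]
  15 → stock rod 6 (new)  [load 15/50]
  15 → stock rod 6  [load 30/50]
  35 → stock rod 7 (new)  [load 35/50]
7 stock rods opened.

7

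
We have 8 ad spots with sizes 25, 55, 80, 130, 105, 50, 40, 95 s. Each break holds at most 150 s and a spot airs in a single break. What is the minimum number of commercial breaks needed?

Total = 130 + 105 + 95 + 80 + 55 + 50 + 40 + 25 = 580 s.
Lower bound: ⌈580/150⌉ = 4 commercial breaks.
A packing using 5 commercial breaks:
  break 1: 130 = 130
  break 2: 105 + 40 = 145
  break 3: 95 + 55 = 150
  break 4: 80 + 50 = 130
  break 5: 25 = 25
No arrangement into 4 commercial breaks stays within capacity, so 5 is optimal.

5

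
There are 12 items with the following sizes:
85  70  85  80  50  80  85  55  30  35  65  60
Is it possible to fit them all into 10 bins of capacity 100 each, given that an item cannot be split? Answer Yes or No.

A valid assignment using 10 bins:
  bin 1: 85 = 85
  bin 2: 85 = 85
  bin 3: 85 = 85
  bin 4: 80 = 80
  bin 5: 80 = 80
  bin 6: 70 + 30 = 100
  bin 7: 65 + 35 = 100
  bin 8: 60 = 60
  bin 9: 55 = 55
  bin 10: 50 = 50
Every load is within 100, so 10 bins suffice.

Yes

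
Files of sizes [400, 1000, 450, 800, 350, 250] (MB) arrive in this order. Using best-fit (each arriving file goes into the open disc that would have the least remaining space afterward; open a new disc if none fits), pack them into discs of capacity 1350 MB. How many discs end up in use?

  400 → disc 1 (new)  [load 400/1350]
  1000 → disc 2 (new)  [load 1000/1350]
  450 → disc 1  [load 850/1350]
  800 → disc 3 (new)  [load 800/1350]
  350 → disc 2  [load 1350/1350]
  250 → disc 1  [load 1100/1350]
3 discs opened.

3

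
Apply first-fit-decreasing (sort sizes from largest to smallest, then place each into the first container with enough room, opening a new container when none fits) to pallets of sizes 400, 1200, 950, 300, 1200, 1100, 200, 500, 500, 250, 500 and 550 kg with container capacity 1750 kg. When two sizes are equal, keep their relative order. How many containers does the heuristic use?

Sorted descending: 1200, 1200, 1100, 950, 550, 500, 500, 500, 400, 300, 250, 200.
  1200 → container 1 (new)  [load 1200/1750]
  1200 → container 2 (new)  [load 1200/1750]
  1100 → container 3 (new)  [load 1100/1750]
  950 → container 4 (new)  [load 950/1750]
  550 → container 1  [load 1750/1750]
  500 → container 2  [load 1700/1750]
  500 → container 3  [load 1600/1750]
  500 → container 4  [load 1450/1750]
  400 → container 5 (new)  [load 400/1750]
  300 → container 4  [load 1750/1750]
  250 → container 5  [load 650/1750]
  200 → container 5  [load 850/1750]
5 containers opened.

5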